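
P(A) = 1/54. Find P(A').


P(A') = 1 - P(A) = 1 - 1/54 = 53/54

53/54


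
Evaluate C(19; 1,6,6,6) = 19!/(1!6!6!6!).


19! = 121645100408832000
Denominator: 1!=1 * 6!=720 * 6!=720 * 6!=720
Coefficient = 121645100408832000 / 373248000 = 325909584

325909584


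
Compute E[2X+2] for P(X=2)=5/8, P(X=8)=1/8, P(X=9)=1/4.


E[2X+2] = sum(g(x)*P(x))
= 6*5/8 + 18*1/8 + 20*1/4
= 11

11


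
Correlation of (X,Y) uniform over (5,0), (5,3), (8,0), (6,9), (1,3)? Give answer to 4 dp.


Cov(X,Y) = -0.6000, Var(X) = 5.2000, Var(Y) = 10.8000
rho = Cov/(sqrt(VarX)*sqrt(VarY)) = -0.0801

-0.0801


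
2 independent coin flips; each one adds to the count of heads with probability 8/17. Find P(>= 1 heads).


P(at least one) = 1 - P(none)
P(none) = (1 - 8/17)^2 = (9/17)^2 = 81/289
P(at least one) = 1 - 81/289 = 208/289

208/289


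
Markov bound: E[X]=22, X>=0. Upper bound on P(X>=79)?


Markov: P(X >= a) <= E[X]/a
P(X >= 79) <= 22/79

22/79


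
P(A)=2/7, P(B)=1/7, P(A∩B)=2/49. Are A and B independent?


P(A)*P(B) = 2/7*1/7 = 2/49
P(A∩B) = 2/49, which equals P(A)P(B), so independent

Yes, A and B are independent


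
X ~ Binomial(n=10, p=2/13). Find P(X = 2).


P(X=2) = C(10,2) * p^2 * (1-p)^8
= 45 * 4/169 * 214358881/815730721
= 38584598580/137858491849

38584598580/137858491849


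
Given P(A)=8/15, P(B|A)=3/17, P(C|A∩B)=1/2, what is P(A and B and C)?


P(A∩B∩C) = P(A) * P(B|A) * P(C|A∩B)
= 8/15 * 3/17 * 1/2
= 8/85 * 1/2 = 4/85

4/85


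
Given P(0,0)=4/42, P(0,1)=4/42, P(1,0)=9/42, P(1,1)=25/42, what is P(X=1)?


P(X=1) = P(1,0)+P(1,1) = 9/42 + 25/42 = 34/42 = 17/21

17/21


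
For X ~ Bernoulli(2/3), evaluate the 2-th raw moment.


For Bernoulli: X in {0,1}
E[X^2] = 0^2*(1-2/3) + 1^2*2/3 = 2/3

2/3


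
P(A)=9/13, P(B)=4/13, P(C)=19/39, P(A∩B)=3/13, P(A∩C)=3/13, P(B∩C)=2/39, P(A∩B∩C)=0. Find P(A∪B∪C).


P(A∪B∪C) = P(A)+P(B)+P(C) - P(AB)-P(AC)-P(BC) + P(ABC)
= 9/13+4/13+19/39 - 3/13-3/13-2/39 + 0
= 38/39

38/39


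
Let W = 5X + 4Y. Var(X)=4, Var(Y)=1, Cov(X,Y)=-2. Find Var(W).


Var(5X + 4Y) = 5^2*Var(X) + 4^2*Var(Y) + 2*5*4*Cov(X,Y)
= 25*4 + 16*1 + 40*(-2)
= 100 + 16 - 80 = 36

36


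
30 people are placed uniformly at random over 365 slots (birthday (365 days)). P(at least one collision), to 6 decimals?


P(all different) = prod((365-i)/365 for i=0..29) = 0.293684
P(at least one match) = 1 - 0.293684 = 0.706316

0.706316


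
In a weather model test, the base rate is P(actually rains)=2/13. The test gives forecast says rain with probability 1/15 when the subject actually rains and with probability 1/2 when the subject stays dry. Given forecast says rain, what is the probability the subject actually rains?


P(A) = P(A|B)P(B) + P(A|B')P(B') = 1/15*2/13 + 1/2*11/13 = 13/30
P(B|A) = P(A|B)P(B)/P(A) = (2/195)/(13/30) = 4/169

4/169


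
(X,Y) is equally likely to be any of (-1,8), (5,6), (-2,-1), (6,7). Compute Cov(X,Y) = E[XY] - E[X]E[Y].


E[X]=2, E[Y]=5, E[XY]=33/2
Cov(X,Y) = E[XY] - E[X]E[Y] = 33/2 - 2*5 = 13/2

13/2


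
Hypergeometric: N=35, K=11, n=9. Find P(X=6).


P(X=6) = C(11,6)*C(24,3) / C(35,9)
= 462*2024 / 70607460
= 935088/70607460 = 1012/76415

1012/76415


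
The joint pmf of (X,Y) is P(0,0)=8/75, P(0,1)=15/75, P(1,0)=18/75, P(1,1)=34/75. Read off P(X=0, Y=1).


Read from table: P(X=0, Y=1) = 15/75 = 1/5

1/5


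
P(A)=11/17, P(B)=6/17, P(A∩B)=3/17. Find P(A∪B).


P(A∪B) = P(A) + P(B) - P(A∩B)
= 11/17 + 6/17 - 3/17 = 14/17

14/17


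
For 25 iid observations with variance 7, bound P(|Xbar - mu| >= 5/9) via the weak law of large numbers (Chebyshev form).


Var(Xbar) = Var(X)/n = 7/25
Chebyshev: P(|Xbar-mu| >= 5/9) <= Var(Xbar)/(5/9)^2 = (7/25)/(25/81) = 567/625

567/625


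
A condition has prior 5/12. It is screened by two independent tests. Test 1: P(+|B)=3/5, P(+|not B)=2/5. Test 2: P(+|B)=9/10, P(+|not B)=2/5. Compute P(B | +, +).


After test 1: P(+) = 3/5*5/12 + 2/5*7/12 = 29/60
P(B|+) = (1/4)/(29/60) = 15/29
After test 2 (use post1 as new prior): P(+) = 9/10*15/29 + 2/5*14/29 = 191/290
P(B|+,+) = (27/58)/(191/290) = 135/191

135/191


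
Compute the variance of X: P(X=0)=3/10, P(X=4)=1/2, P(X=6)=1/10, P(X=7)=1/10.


E[X] = 33/10, E[X^2] = 33/2
Var(X) = E[X^2] - (E[X])^2 = 33/2 - (33/10)^2 = 561/100

561/100


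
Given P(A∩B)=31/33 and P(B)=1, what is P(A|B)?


P(A|B) = P(A∩B)/P(B) = (31/33)/(33/33) = 31/33

31/33


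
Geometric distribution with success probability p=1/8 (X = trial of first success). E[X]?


For geometric (trials until first success), E[X] = 1/p = 1/(1/8) = 8

8


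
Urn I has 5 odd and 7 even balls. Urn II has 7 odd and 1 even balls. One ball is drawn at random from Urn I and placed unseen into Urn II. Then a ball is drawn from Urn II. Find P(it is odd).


P(transfer odd) = 5/12; P(transfer even) = 7/12
If odd transferred: Urn II has 8 odd of 9, so P(odd|odd moved) = 8/9
If even transferred: Urn II has 7 odd of 9, so P(odd|even moved) = 7/9
By total probability: P(odd) = 5/12*8/9 + 7/12*7/9 = 89/108

89/108


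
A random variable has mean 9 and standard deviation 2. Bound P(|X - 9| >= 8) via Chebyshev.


k = 8/2 = 4
Chebyshev: P(|X-mu| >= k*sigma) <= 1/k^2 = 1/4^2 = 1/16

1/16


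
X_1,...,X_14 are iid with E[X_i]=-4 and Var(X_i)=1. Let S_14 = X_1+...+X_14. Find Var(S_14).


By independence, Var(S_n) = n*Var(X_1) = 14*1 = 14

14


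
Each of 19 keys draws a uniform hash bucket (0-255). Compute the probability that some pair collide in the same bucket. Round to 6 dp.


P(all different) = prod((256-i)/256 for i=0..18) = 0.504258
P(at least one match) = 1 - 0.504258 = 0.495742

0.495742


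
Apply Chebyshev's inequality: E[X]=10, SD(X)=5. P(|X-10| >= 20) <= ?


k = 20/5 = 4
Chebyshev: P(|X-mu| >= k*sigma) <= 1/k^2 = 1/4^2 = 1/16

1/16


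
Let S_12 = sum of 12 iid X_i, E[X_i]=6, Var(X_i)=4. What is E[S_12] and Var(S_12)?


E[S_n] = n*mu = 12*6 = 72
Var(S_n) = n*sigma^2 = 12*4 = 48

E[S_12]=72, Var(S_12)=48


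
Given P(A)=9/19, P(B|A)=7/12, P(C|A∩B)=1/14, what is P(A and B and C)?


P(A∩B∩C) = P(A) * P(B|A) * P(C|A∩B)
= 9/19 * 7/12 * 1/14
= 21/76 * 1/14 = 3/152

3/152


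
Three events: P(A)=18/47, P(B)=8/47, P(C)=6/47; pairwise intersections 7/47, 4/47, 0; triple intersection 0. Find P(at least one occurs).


P(A∪B∪C) = P(A)+P(B)+P(C) - P(AB)-P(AC)-P(BC) + P(ABC)
= 18/47+8/47+6/47 - 7/47-4/47-0 + 0
= 21/47

21/47


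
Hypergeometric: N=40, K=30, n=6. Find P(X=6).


P(X=6) = C(30,6)*C(10,0) / C(40,6)
= 593775*1 / 3838380
= 593775/3838380 = 435/2812

435/2812


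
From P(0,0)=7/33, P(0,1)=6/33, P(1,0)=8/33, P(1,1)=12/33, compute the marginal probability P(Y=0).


P(Y=0) = P(0,0)+P(1,0) = 7/33 + 8/33 = 15/33 = 5/11

5/11


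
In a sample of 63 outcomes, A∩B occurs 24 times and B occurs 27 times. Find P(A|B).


P(A|B) = P(A∩B)/P(B) = (24/63)/(27/63) = 24/27 = 8/9

8/9


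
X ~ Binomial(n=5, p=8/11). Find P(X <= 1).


P(X<=1) = P(X=0) + P(X=1)
= 243/161051 + 3240/161051
= 3483/161051

3483/161051


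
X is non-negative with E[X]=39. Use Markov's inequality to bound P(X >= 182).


Markov: P(X >= a) <= E[X]/a
P(X >= 182) <= 39/182 = 3/14

3/14


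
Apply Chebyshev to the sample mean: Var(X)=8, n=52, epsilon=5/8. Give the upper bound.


Var(Xbar) = Var(X)/n = 8/52
Chebyshev: P(|Xbar-mu| >= 5/8) <= Var(Xbar)/(5/8)^2 = (2/13)/(25/64) = 128/325

128/325


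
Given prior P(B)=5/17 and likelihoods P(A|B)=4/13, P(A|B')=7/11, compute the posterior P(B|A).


P(A) = P(A|B)P(B) + P(A|B')P(B') = 4/13*5/17 + 7/11*12/17 = 1312/2431
P(B|A) = P(A|B)P(B)/P(A) = (20/221)/(1312/2431) = 55/328

55/328


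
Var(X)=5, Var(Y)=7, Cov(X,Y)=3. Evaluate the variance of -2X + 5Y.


Var(-2X + 5Y) = (-2)^2*Var(X) + 5^2*Var(Y) + 2*(-2)*5*Cov(X,Y)
= 4*5 + 25*7 - 20*3
= 20 + 175 - 60 = 135

135


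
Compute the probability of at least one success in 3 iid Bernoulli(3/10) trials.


P(at least one) = 1 - P(none)
P(none) = (1 - 3/10)^3 = (7/10)^3 = 343/1000
P(at least one) = 1 - 343/1000 = 657/1000

657/1000


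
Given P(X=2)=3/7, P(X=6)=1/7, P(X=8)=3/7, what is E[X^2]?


E[X^2] = sum(g(x)*P(x))
= 4*3/7 + 36*1/7 + 64*3/7
= 240/7

240/7


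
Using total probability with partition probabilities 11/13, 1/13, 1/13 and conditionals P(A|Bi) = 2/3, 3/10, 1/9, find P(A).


P(A) = P(A|B1)P(B1) + P(A|B2)P(B2) + P(A|B3)P(B3)
= 2/3*11/13 + 3/10*1/13 + 1/9*1/13
= 22/39 + 3/130 + 1/117 = 697/1170

697/1170


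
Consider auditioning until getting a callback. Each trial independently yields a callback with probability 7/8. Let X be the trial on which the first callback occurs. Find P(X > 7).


P(X > 7) = P(first 7 trials all fail) = (1-p)^7 = (1/8)^7 = 1/2097152

1/2097152


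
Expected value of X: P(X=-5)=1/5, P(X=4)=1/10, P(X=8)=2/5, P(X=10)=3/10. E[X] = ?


E[X] = sum(x * P(x))
= -5*1/5 + 4*1/10 + 8*2/5 + 10*3/10
= 28/5

28/5


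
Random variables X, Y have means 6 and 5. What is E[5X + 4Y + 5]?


E[5X + 4Y + 5] = 5*E[X] + 4*E[Y] + 5
= (5)*(6) + (4)*(5) + (5)
= 30 + 20 + 5 = 55

55


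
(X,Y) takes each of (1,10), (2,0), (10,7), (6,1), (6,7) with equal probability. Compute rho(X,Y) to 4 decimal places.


Cov(X,Y) = 0.6000, Var(X) = 10.4000, Var(Y) = 14.8000
rho = Cov/(sqrt(VarX)*sqrt(VarY)) = 0.0484

0.0484


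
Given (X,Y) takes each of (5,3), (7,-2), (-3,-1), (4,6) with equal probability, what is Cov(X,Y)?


E[X]=13/4, E[Y]=3/2, E[XY]=7
Cov(X,Y) = E[XY] - E[X]E[Y] = 7 - 13/4*3/2 = 17/8

17/8


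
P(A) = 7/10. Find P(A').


P(A') = 1 - P(A) = 1 - 7/10 = 3/10

3/10


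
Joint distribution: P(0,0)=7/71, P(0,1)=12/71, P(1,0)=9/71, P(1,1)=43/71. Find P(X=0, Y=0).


Read from table: P(X=0, Y=0) = 7/71

7/71


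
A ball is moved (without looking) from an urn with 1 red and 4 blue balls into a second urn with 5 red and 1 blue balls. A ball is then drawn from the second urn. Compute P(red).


P(transfer red) = 1/5; P(transfer blue) = 4/5
If red transferred: Urn II has 6 red of 7, so P(red|red moved) = 6/7
If blue transferred: Urn II has 5 red of 7, so P(red|blue moved) = 5/7
By total probability: P(red) = 1/5*6/7 + 4/5*5/7 = 26/35

26/35


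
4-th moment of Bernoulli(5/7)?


For Bernoulli: X in {0,1}
E[X^4] = 0^4*(1-5/7) + 1^4*5/7 = 5/7

5/7


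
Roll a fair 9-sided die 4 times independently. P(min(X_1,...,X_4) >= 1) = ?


P(min >= 1) = P(all X_i >= 1) = (P(X_1 >= 1))^4
= (9/9)^4 = 1^4 = 1

1


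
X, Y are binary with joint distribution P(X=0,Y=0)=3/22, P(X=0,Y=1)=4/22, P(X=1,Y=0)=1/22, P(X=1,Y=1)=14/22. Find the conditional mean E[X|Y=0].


P(Y=0) = 4/22
E[X|Y=0] = (0*3 + 1*1)/4 = 1/4

1/4


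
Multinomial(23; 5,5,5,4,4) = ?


23! = 25852016738884976640000
Denominator: 5!=120 * 5!=120 * 5!=120 * 4!=24 * 4!=24
Coefficient = 25852016738884976640000 / 995328000 = 25973364296880

25973364296880


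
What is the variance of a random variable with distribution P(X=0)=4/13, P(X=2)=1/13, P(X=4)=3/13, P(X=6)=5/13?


E[X] = 44/13, E[X^2] = 232/13
Var(X) = E[X^2] - (E[X])^2 = 232/13 - (44/13)^2 = 1080/169

1080/169


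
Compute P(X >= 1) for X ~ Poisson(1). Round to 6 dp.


P(X>=1) = 1 - P(X<=0) = 1 - (e^(-1)*1^0/0!)
≈ 1 - 0.3678794412 = 0.6321205588
≈ 0.632121

0.632121


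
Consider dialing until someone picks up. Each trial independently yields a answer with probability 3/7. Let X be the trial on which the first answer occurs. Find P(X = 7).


P(X=7) = (1-p)^6 * p = (4/7)^6 * 3/7
= 4096/117649 * 3/7 = 12288/823543

12288/823543


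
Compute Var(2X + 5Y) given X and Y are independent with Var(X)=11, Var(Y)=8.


Independence => Cov(X,Y)=0
Var(2X + 5Y) = 2^2*Var(X) + 5^2*Var(Y)
= 4*11 + 25*8 = 244

244


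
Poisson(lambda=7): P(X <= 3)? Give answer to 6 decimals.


P(X<=3) = e^(-7)*7^0/0! + e^(-7)*7^1/1! + e^(-7)*7^2/2! + e^(-7)*7^3/3!
≈ 0.0009118820 + 0.0063831738 + 0.0223411082 + 0.0521292524
= 0.0817654164
≈ 0.081765

0.081765


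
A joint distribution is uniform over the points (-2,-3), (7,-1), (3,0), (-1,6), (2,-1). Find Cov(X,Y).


E[X]=9/5, E[Y]=1/5, E[XY]=-9/5
Cov(X,Y) = E[XY] - E[X]E[Y] = -9/5 - 9/5*1/5 = -54/25

-54/25


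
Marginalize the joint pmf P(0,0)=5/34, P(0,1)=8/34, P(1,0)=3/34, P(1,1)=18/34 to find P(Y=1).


P(Y=1) = P(0,1)+P(1,1) = 8/34 + 18/34 = 26/34 = 13/17

13/17


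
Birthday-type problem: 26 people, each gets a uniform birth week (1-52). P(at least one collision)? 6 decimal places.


P(all different) = prod((52-i)/52 for i=0..25) = 0.000484
P(at least one match) = 1 - 0.000484 = 0.999516

0.999516


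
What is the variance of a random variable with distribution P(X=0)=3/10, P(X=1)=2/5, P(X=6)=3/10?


E[X] = 11/5, E[X^2] = 56/5
Var(X) = E[X^2] - (E[X])^2 = 56/5 - (11/5)^2 = 159/25

159/25


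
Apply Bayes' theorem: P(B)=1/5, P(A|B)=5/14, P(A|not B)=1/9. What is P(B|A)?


P(A) = P(A|B)P(B) + P(A|B')P(B') = 5/14*1/5 + 1/9*4/5 = 101/630
P(B|A) = P(A|B)P(B)/P(A) = (1/14)/(101/630) = 45/101

45/101


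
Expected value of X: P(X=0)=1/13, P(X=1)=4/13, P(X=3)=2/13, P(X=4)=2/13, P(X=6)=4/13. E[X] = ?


E[X] = sum(x * P(x))
= 0*1/13 + 1*4/13 + 3*2/13 + 4*2/13 + 6*4/13
= 42/13

42/13


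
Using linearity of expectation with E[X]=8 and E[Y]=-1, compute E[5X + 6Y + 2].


E[5X + 6Y + 2] = 5*E[X] + 6*E[Y] + 2
= (5)*(8) + (6)*(-1) + (2)
= 40 - 6 + 2 = 36

36


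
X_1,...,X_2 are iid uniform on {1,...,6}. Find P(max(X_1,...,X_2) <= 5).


P(max <= 5) = P(all X_i <= 5) = (P(X_1 <= 5))^2
= (5/6)^2 = 25/36

25/36


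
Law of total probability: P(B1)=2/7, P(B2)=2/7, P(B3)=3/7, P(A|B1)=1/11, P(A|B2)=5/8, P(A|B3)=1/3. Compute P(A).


P(A) = P(A|B1)P(B1) + P(A|B2)P(B2) + P(A|B3)P(B3)
= 1/11*2/7 + 5/8*2/7 + 1/3*3/7
= 2/77 + 5/28 + 1/7 = 107/308

107/308


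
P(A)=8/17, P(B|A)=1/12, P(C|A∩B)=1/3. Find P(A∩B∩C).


P(A∩B∩C) = P(A) * P(B|A) * P(C|A∩B)
= 8/17 * 1/12 * 1/3
= 2/51 * 1/3 = 2/153

2/153


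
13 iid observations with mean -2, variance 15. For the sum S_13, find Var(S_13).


By independence, Var(S_n) = n*Var(X_1) = 13*15 = 195

195


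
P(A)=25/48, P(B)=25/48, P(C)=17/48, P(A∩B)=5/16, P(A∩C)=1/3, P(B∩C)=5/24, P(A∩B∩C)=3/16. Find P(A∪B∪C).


P(A∪B∪C) = P(A)+P(B)+P(C) - P(AB)-P(AC)-P(BC) + P(ABC)
= 25/48+25/48+17/48 - 5/16-1/3-5/24 + 3/16
= 35/48

35/48


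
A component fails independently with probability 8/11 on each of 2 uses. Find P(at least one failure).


P(at least one) = 1 - P(none)
P(none) = (1 - 8/11)^2 = (3/11)^2 = 9/121
P(at least one) = 1 - 9/121 = 112/121

112/121


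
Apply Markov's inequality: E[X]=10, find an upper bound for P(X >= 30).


Markov: P(X >= a) <= E[X]/a
P(X >= 30) <= 10/30 = 1/3

1/3


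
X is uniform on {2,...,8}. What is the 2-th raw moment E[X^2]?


E[X^2] = (1/7) * sum(x^2 for x=2..8)
= 203/7 = 29

29


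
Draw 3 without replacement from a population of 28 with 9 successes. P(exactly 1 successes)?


P(X=1) = C(9,1)*C(19,2) / C(28,3)
= 9*171 / 3276
= 1539/3276 = 171/364

171/364


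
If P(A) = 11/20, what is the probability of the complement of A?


P(A') = 1 - P(A) = 1 - 11/20 = 9/20

9/20


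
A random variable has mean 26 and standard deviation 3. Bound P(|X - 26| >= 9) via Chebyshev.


k = 9/3 = 3
Chebyshev: P(|X-mu| >= k*sigma) <= 1/k^2 = 1/3^2 = 1/9

1/9


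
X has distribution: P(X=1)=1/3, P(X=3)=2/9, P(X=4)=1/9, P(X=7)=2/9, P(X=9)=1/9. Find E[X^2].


E[X^2] = sum(g(x)*P(x))
= 1*1/3 + 9*2/9 + 16*1/9 + 49*2/9 + 81*1/9
= 24

24


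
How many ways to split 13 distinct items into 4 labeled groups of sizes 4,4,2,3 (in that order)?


13! = 6227020800
Denominator: 4!=24 * 4!=24 * 2!=2 * 3!=6
Coefficient = 6227020800 / 6912 = 900900

900900


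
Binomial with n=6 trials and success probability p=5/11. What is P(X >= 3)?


P(X>=3) = P(X=3) + P(X=4) + P(X=5) + P(X=6)
= 540000/1771561 + 337500/1771561 + 112500/1771561 + 15625/1771561
= 1005625/1771561

1005625/1771561


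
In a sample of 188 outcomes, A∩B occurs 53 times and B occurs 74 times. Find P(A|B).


P(A|B) = P(A∩B)/P(B) = (53/188)/(74/188) = 53/74

53/74


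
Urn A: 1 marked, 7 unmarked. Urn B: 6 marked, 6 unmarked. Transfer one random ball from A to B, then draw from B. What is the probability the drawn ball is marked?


P(transfer marked) = 1/8; P(transfer unmarked) = 7/8
If marked transferred: Urn II has 7 marked of 13, so P(marked|marked moved) = 7/13
If unmarked transferred: Urn II has 6 marked of 13, so P(marked|unmarked moved) = 6/13
By total probability: P(marked) = 1/8*7/13 + 7/8*6/13 = 49/104

49/104


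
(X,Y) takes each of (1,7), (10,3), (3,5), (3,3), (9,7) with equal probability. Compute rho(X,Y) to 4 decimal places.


Cov(X,Y) = -1.2000, Var(X) = 12.9600, Var(Y) = 3.2000
rho = Cov/(sqrt(VarX)*sqrt(VarY)) = -0.1863

-0.1863


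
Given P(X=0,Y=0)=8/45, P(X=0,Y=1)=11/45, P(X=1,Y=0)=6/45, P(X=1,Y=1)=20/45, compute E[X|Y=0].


P(Y=0) = 14/45
E[X|Y=0] = (0*8 + 1*6)/14 = 6/14 = 3/7

3/7


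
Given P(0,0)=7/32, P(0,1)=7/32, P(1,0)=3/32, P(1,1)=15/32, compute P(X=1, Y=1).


Read from table: P(X=1, Y=1) = 15/32

15/32


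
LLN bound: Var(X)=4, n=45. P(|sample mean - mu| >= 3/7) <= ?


Var(Xbar) = Var(X)/n = 4/45
Chebyshev: P(|Xbar-mu| >= 3/7) <= Var(Xbar)/(3/7)^2 = (4/45)/(9/49) = 196/405

196/405


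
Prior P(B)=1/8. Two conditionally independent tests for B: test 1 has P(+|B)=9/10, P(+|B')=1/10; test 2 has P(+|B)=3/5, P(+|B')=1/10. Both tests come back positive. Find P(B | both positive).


After test 1: P(+) = 9/10*1/8 + 1/10*7/8 = 1/5
P(B|+) = (9/80)/(1/5) = 9/16
After test 2 (use post1 as new prior): P(+) = 3/5*9/16 + 1/10*7/16 = 61/160
P(B|+,+) = (27/80)/(61/160) = 54/61

54/61


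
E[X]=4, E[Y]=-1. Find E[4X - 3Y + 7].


E[4X - 3Y + 7] = 4*E[X] - 3*E[Y] + 7
= (4)*(4) + (-3)*(-1) + (7)
= 16 + 3 + 7 = 26

26


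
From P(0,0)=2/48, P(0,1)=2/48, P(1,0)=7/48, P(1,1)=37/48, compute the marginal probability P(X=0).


P(X=0) = P(0,0)+P(0,1) = 2/48 + 2/48 = 4/48 = 1/12

1/12


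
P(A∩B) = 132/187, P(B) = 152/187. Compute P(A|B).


P(A|B) = P(A∩B)/P(B) = (132/187)/(152/187) = 132/152 = 33/38

33/38


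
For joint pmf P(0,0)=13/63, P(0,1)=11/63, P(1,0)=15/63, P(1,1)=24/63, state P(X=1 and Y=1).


Read from table: P(X=1, Y=1) = 24/63 = 8/21

8/21


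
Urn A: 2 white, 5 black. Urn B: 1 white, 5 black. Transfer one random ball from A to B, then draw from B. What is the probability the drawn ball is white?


P(transfer white) = 2/7; P(transfer black) = 5/7
If white transferred: Urn II has 2 white of 7, so P(white|white moved) = 2/7
If black transferred: Urn II has 1 white of 7, so P(white|black moved) = 1/7
By total probability: P(white) = 2/7*2/7 + 5/7*1/7 = 9/49

9/49


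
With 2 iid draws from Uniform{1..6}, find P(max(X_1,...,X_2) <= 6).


P(max <= 6) = P(all X_i <= 6) = (P(X_1 <= 6))^2
= (6/6)^2 = 1^2 = 1

1


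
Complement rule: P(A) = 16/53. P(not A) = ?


P(A') = 1 - P(A) = 1 - 16/53 = 37/53

37/53


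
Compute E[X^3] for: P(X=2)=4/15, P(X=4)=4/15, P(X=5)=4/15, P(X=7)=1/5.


E[X^3] = sum(x^3 * P(x))
= 8*4/15 + 64*4/15 + 125*4/15 + 343*1/5
= 1817/15

1817/15


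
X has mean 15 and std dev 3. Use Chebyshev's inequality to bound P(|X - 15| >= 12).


k = 12/3 = 4
Chebyshev: P(|X-mu| >= k*sigma) <= 1/k^2 = 1/4^2 = 1/16

1/16


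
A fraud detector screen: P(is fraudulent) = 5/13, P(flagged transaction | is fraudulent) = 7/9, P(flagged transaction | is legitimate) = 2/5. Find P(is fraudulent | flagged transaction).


P(A) = P(A|B)P(B) + P(A|B')P(B') = 7/9*5/13 + 2/5*8/13 = 319/585
P(B|A) = P(A|B)P(B)/P(A) = (35/117)/(319/585) = 175/319

175/319


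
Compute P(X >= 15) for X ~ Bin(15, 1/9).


P(X>=15) = P(X=15)
= 1/205891132094649
= 1/205891132094649

1/205891132094649


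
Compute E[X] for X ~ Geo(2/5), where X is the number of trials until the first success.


For geometric (trials until first success), E[X] = 1/p = 1/(2/5) = 5/2

5/2


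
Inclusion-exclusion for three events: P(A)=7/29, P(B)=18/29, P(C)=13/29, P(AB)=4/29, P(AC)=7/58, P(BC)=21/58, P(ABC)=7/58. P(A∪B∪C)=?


P(A∪B∪C) = P(A)+P(B)+P(C) - P(AB)-P(AC)-P(BC) + P(ABC)
= 7/29+18/29+13/29 - 4/29-7/58-21/58 + 7/58
= 47/58

47/58


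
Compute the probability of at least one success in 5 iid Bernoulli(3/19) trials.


P(at least one) = 1 - P(none)
P(none) = (1 - 3/19)^5 = (16/19)^5 = 1048576/2476099
P(at least one) = 1 - 1048576/2476099 = 1427523/2476099

1427523/2476099


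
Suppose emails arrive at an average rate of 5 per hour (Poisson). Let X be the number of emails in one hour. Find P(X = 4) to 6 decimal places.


P(X=4) = e^(-5) * 5^4 / 4!
≈ 0.006737946999 * 625 / 24
≈ 0.175467

0.175467


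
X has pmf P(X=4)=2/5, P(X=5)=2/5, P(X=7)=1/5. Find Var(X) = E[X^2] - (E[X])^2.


E[X] = 5, E[X^2] = 131/5
Var(X) = E[X^2] - (E[X])^2 = 131/5 - (5)^2 = 6/5

6/5


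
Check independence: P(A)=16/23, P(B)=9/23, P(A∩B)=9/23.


P(A)*P(B) = 16/23*9/23 = 144/529
P(A∩B) = 9/23 != 144/529, so not independent

No, A and B are not independent


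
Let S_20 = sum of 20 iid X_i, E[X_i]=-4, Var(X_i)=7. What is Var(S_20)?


By independence, Var(S_n) = n*Var(X_1) = 20*7 = 140

140


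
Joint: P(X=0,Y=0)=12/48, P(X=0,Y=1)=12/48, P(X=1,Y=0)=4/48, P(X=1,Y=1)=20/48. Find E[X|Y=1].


P(Y=1) = 32/48
E[X|Y=1] = (0*12 + 1*20)/32 = 20/32 = 5/8

5/8


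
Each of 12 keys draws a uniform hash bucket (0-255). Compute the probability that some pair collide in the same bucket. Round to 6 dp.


P(all different) = prod((256-i)/256 for i=0..11) = 0.769694
P(at least one match) = 1 - 0.769694 = 0.230306

0.230306


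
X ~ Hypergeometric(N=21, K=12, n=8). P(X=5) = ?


P(X=5) = C(12,5)*C(9,3) / C(21,8)
= 792*84 / 203490
= 66528/203490 = 528/1615

528/1615


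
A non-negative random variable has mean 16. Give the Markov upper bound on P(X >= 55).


Markov: P(X >= a) <= E[X]/a
P(X >= 55) <= 16/55

16/55


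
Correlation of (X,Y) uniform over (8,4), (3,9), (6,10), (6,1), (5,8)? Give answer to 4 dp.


Cov(X,Y) = -2.8400, Var(X) = 2.6400, Var(Y) = 11.4400
rho = Cov/(sqrt(VarX)*sqrt(VarY)) = -0.5168

-0.5168


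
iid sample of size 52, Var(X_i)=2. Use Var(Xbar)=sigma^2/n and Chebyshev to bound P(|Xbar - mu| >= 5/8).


Var(Xbar) = Var(X)/n = 2/52
Chebyshev: P(|Xbar-mu| >= 5/8) <= Var(Xbar)/(5/8)^2 = (1/26)/(25/64) = 32/325

32/325


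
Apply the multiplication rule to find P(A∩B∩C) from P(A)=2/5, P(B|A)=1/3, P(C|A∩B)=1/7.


P(A∩B∩C) = P(A) * P(B|A) * P(C|A∩B)
= 2/5 * 1/3 * 1/7
= 2/15 * 1/7 = 2/105

2/105


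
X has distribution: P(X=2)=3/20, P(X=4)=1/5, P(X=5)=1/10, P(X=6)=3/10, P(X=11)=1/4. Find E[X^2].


E[X^2] = sum(g(x)*P(x))
= 4*3/20 + 16*1/5 + 25*1/10 + 36*3/10 + 121*1/4
= 947/20

947/20


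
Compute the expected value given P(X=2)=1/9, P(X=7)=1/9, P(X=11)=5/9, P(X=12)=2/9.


E[X] = sum(x * P(x))
= 2*1/9 + 7*1/9 + 11*5/9 + 12*2/9
= 88/9

88/9


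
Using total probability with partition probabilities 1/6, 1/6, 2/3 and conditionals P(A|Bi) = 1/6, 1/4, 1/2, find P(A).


P(A) = P(A|B1)P(B1) + P(A|B2)P(B2) + P(A|B3)P(B3)
= 1/6*1/6 + 1/4*1/6 + 1/2*2/3
= 1/36 + 1/24 + 1/3 = 29/72

29/72


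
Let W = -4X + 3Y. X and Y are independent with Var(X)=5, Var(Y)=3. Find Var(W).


Independence => Cov(X,Y)=0
Var(-4X + 3Y) = (-4)^2*Var(X) + 3^2*Var(Y)
= 16*5 + 9*3 = 107

107


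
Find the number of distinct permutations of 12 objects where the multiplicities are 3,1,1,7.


12! = 479001600
Denominator: 3!=6 * 1!=1 * 1!=1 * 7!=5040
Coefficient = 479001600 / 30240 = 15840

15840


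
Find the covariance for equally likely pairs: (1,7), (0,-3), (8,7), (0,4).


E[X]=9/4, E[Y]=15/4, E[XY]=63/4
Cov(X,Y) = E[XY] - E[X]E[Y] = 63/4 - 9/4*15/4 = 117/16

117/16


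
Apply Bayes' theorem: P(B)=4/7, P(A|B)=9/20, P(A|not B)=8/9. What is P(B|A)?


P(A) = P(A|B)P(B) + P(A|B')P(B') = 9/20*4/7 + 8/9*3/7 = 67/105
P(B|A) = P(A|B)P(B)/P(A) = (9/35)/(67/105) = 27/67

27/67


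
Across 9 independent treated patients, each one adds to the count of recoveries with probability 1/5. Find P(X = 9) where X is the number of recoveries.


P(X=9) = C(9,9) * p^9 * (1-p)^0
= 1 * 1/1953125 * 1
= 1/1953125

1/1953125


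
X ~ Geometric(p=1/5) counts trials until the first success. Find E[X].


For geometric (trials until first success), E[X] = 1/p = 1/(1/5) = 5

5


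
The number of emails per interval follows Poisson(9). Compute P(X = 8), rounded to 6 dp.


P(X=8) = e^(-9) * 9^8 / 8!
≈ 0.0001234098041 * 43046721 / 40320
≈ 0.131756

0.131756


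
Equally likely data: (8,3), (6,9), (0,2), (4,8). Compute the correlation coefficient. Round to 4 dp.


Cov(X,Y) = 2.7500, Var(X) = 8.7500, Var(Y) = 9.2500
rho = Cov/(sqrt(VarX)*sqrt(VarY)) = 0.3057

0.3057


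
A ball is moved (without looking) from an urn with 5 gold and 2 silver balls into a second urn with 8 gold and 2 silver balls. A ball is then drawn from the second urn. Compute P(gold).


P(transfer gold) = 5/7; P(transfer silver) = 2/7
If gold transferred: Urn II has 9 gold of 11, so P(gold|gold moved) = 9/11
If silver transferred: Urn II has 8 gold of 11, so P(gold|silver moved) = 8/11
By total probability: P(gold) = 5/7*9/11 + 2/7*8/11 = 61/77

61/77


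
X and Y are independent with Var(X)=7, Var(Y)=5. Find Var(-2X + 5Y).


Independence => Cov(X,Y)=0
Var(-2X + 5Y) = (-2)^2*Var(X) + 5^2*Var(Y)
= 4*7 + 25*5 = 153

153


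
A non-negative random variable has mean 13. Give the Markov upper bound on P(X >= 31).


Markov: P(X >= a) <= E[X]/a
P(X >= 31) <= 13/31

13/31


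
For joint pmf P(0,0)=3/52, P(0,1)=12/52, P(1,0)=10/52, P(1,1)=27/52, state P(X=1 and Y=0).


Read from table: P(X=1, Y=0) = 10/52 = 5/26

5/26


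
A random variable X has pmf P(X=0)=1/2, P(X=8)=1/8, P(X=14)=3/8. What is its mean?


E[X] = sum(x * P(x))
= 0*1/2 + 8*1/8 + 14*3/8
= 25/4

25/4


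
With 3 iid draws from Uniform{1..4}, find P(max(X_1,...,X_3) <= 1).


P(max <= 1) = P(all X_i <= 1) = (P(X_1 <= 1))^3
= (1/4)^3 = 1/64

1/64


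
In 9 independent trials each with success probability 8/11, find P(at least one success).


P(at least one) = 1 - P(none)
P(none) = (1 - 8/11)^9 = (3/11)^9 = 19683/2357947691
P(at least one) = 1 - 19683/2357947691 = 2357928008/2357947691

2357928008/2357947691


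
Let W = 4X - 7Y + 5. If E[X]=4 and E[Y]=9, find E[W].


E[4X - 7Y + 5] = 4*E[X] - 7*E[Y] + 5
= (4)*(4) + (-7)*(9) + (5)
= 16 - 63 + 5 = -42

-42


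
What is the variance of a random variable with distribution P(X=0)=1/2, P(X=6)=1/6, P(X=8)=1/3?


E[X] = 11/3, E[X^2] = 82/3
Var(X) = E[X^2] - (E[X])^2 = 82/3 - (11/3)^2 = 125/9

125/9


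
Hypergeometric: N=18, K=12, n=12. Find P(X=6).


P(X=6) = C(12,6)*C(6,6) / C(18,12)
= 924*1 / 18564
= 924/18564 = 11/221

11/221


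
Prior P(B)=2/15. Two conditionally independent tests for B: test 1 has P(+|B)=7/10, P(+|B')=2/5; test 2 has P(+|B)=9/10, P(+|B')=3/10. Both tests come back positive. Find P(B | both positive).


After test 1: P(+) = 7/10*2/15 + 2/5*13/15 = 11/25
P(B|+) = (7/75)/(11/25) = 7/33
After test 2 (use post1 as new prior): P(+) = 9/10*7/33 + 3/10*26/33 = 47/110
P(B|+,+) = (21/110)/(47/110) = 21/47

21/47


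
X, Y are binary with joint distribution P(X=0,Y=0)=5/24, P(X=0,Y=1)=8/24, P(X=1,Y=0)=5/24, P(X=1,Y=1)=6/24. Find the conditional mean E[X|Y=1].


P(Y=1) = 14/24
E[X|Y=1] = (0*8 + 1*6)/14 = 6/14 = 3/7

3/7


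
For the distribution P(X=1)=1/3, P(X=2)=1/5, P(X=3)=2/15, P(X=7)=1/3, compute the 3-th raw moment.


E[X^3] = sum(x^3 * P(x))
= 1*1/3 + 8*1/5 + 27*2/15 + 343*1/3
= 1798/15

1798/15


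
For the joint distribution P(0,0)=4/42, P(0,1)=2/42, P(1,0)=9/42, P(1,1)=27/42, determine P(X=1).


P(X=1) = P(1,0)+P(1,1) = 9/42 + 27/42 = 36/42 = 6/7

6/7


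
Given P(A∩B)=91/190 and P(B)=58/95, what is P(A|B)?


P(A|B) = P(A∩B)/P(B) = (91/190)/(116/190) = 91/116

91/116


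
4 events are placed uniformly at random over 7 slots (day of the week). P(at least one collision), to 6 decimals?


P(all different) = prod((7-i)/7 for i=0..3) = 0.349854
P(at least one match) = 1 - 0.349854 = 0.650146

0.650146


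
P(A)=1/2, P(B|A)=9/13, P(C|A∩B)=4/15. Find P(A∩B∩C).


P(A∩B∩C) = P(A) * P(B|A) * P(C|A∩B)
= 1/2 * 9/13 * 4/15
= 9/26 * 4/15 = 6/65

6/65


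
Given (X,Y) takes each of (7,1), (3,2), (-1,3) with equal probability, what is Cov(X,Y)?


E[X]=3, E[Y]=2, E[XY]=10/3
Cov(X,Y) = E[XY] - E[X]E[Y] = 10/3 - 3*2 = -8/3

-8/3


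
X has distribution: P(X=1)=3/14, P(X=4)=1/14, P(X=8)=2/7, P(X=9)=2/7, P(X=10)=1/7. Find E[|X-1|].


E[|X-1|] = sum(g(x)*P(x))
= 0*3/14 + 3*1/14 + 7*2/7 + 8*2/7 + 9*1/7
= 81/14

81/14


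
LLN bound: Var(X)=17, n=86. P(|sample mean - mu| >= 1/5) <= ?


Var(Xbar) = Var(X)/n = 17/86
Chebyshev: P(|Xbar-mu| >= 1/5) <= Var(Xbar)/(1/5)^2 = (17/86)/(1/25) = 425/86
Bound exceeds 1, so trivial bound: 1

1


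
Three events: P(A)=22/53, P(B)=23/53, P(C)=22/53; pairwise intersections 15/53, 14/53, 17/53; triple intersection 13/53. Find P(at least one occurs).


P(A∪B∪C) = P(A)+P(B)+P(C) - P(AB)-P(AC)-P(BC) + P(ABC)
= 22/53+23/53+22/53 - 15/53-14/53-17/53 + 13/53
= 34/53

34/53


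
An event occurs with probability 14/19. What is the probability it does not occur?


P(A') = 1 - P(A) = 1 - 14/19 = 5/19

5/19


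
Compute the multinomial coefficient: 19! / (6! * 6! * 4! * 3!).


19! = 121645100408832000
Denominator: 6!=720 * 6!=720 * 4!=24 * 3!=6
Coefficient = 121645100408832000 / 74649600 = 1629547920

1629547920


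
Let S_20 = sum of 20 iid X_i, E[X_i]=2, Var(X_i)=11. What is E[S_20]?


E[S_n] = n*E[X_1] = 20*2 = 40

40


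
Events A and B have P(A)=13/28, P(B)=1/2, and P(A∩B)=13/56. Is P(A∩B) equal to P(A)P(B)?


P(A)*P(B) = 13/28*1/2 = 13/56
P(A∩B) = 13/56, which equals P(A)P(B), so independent

Yes, A and B are independent


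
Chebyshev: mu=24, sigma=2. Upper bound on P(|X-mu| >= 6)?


k = 6/2 = 3
Chebyshev: P(|X-mu| >= k*sigma) <= 1/k^2 = 1/3^2 = 1/9

1/9


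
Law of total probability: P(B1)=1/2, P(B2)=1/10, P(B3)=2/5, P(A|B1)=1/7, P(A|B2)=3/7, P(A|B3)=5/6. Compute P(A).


P(A) = P(A|B1)P(B1) + P(A|B2)P(B2) + P(A|B3)P(B3)
= 1/7*1/2 + 3/7*1/10 + 5/6*2/5
= 1/14 + 3/70 + 1/3 = 47/105

47/105


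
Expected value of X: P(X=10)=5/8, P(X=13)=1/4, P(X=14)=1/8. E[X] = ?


E[X] = sum(x * P(x))
= 10*5/8 + 13*1/4 + 14*1/8
= 45/4

45/4


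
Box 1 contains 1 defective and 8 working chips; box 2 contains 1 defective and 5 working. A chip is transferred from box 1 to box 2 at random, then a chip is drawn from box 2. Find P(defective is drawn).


P(transfer defective) = 1/9; P(transfer working) = 8/9
If defective transferred: Urn II has 2 defective of 7, so P(defective|defective moved) = 2/7
If working transferred: Urn II has 1 defective of 7, so P(defective|working moved) = 1/7
By total probability: P(defective) = 1/9*2/7 + 8/9*1/7 = 10/63

10/63


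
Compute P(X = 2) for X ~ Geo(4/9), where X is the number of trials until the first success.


P(X=2) = (1-p)^1 * p = (5/9)^1 * 4/9
= 5/9 * 4/9 = 20/81

20/81


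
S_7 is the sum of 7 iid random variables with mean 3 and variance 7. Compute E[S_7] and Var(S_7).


E[S_n] = n*mu = 7*3 = 21
Var(S_n) = n*sigma^2 = 7*7 = 49

E[S_7]=21, Var(S_7)=49


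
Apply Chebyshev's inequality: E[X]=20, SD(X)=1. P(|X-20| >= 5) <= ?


k = 5/1 = 5
Chebyshev: P(|X-mu| >= k*sigma) <= 1/k^2 = 1/5^2 = 1/25

1/25


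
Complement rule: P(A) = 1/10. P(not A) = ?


P(A') = 1 - P(A) = 1 - 1/10 = 9/10

9/10


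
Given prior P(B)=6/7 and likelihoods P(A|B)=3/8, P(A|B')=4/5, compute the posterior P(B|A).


P(A) = P(A|B)P(B) + P(A|B')P(B') = 3/8*6/7 + 4/5*1/7 = 61/140
P(B|A) = P(A|B)P(B)/P(A) = (9/28)/(61/140) = 45/61

45/61


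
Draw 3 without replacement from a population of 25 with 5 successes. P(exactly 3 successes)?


P(X=3) = C(5,3)*C(20,0) / C(25,3)
= 10*1 / 2300
= 10/2300 = 1/230

1/230


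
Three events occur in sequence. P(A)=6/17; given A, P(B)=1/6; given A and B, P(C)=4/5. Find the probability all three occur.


P(A∩B∩C) = P(A) * P(B|A) * P(C|A∩B)
= 6/17 * 1/6 * 4/5
= 1/17 * 4/5 = 4/85

4/85


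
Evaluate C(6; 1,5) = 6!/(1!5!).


6! = 720
Denominator: 1!=1 * 5!=120
Coefficient = 720 / 120 = 6

6


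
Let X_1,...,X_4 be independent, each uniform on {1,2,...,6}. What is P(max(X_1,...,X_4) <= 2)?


P(max <= 2) = P(all X_i <= 2) = (P(X_1 <= 2))^4
= (2/6)^4 = (1/3)^4 = 1/81

1/81


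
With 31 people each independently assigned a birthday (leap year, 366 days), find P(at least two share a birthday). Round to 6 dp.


P(all different) = prod((366-i)/366 for i=0..30) = 0.270541
P(at least one match) = 1 - 0.270541 = 0.729459

0.729459


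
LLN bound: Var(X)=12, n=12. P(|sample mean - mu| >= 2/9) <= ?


Var(Xbar) = Var(X)/n = 12/12
Chebyshev: P(|Xbar-mu| >= 2/9) <= Var(Xbar)/(2/9)^2 = 1/(4/81) = 81/4
Bound exceeds 1, so trivial bound: 1

1


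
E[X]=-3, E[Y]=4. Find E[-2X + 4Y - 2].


E[-2X + 4Y - 2] = -2*E[X] + 4*E[Y] - 2
= (-2)*(-3) + (4)*(4) + (-2)
= 6 + 16 - 2 = 20

20


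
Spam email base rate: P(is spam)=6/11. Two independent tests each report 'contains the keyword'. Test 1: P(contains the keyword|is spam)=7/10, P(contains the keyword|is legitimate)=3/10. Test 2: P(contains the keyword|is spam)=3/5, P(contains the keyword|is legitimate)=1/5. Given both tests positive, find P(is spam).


After test 1: P(+) = 7/10*6/11 + 3/10*5/11 = 57/110
P(B|+) = (21/55)/(57/110) = 14/19
After test 2 (use post1 as new prior): P(+) = 3/5*14/19 + 1/5*5/19 = 47/95
P(B|+,+) = (42/95)/(47/95) = 42/47

42/47


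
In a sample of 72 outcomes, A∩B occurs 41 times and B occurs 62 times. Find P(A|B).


P(A|B) = P(A∩B)/P(B) = (41/72)/(62/72) = 41/62

41/62


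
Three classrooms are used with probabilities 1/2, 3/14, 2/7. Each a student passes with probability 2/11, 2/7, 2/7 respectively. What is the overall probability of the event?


P(A) = P(A|B1)P(B1) + P(A|B2)P(B2) + P(A|B3)P(B3)
= 2/11*1/2 + 2/7*3/14 + 2/7*2/7
= 1/11 + 3/49 + 4/49 = 18/77

18/77


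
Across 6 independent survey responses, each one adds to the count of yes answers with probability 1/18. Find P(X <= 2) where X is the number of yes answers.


P(X<=2) = P(X=0) + P(X=1) + P(X=2)
= 24137569/34012224 + 1419857/5668704 + 417605/11337408
= 16954763/17006112

16954763/17006112


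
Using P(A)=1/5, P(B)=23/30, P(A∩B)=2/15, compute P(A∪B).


P(A∪B) = P(A) + P(B) - P(A∩B)
= 1/5 + 23/30 - 2/15 = 5/6

5/6


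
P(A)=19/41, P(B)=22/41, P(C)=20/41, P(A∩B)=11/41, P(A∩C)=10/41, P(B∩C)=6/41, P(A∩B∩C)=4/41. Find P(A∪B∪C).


P(A∪B∪C) = P(A)+P(B)+P(C) - P(AB)-P(AC)-P(BC) + P(ABC)
= 19/41+22/41+20/41 - 11/41-10/41-6/41 + 4/41
= 38/41

38/41


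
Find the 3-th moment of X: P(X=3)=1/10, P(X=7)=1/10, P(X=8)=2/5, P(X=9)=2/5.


E[X^3] = sum(x^3 * P(x))
= 27*1/10 + 343*1/10 + 512*2/5 + 729*2/5
= 2667/5

2667/5


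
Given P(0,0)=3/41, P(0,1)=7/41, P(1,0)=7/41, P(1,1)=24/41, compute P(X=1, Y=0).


Read from table: P(X=1, Y=0) = 7/41

7/41


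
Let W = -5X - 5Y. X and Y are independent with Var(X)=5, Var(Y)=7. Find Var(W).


Independence => Cov(X,Y)=0
Var(-5X - 5Y) = (-5)^2*Var(X) + (-5)^2*Var(Y)
= 25*5 + 25*7 = 300

300


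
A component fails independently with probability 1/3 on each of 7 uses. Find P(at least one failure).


P(at least one) = 1 - P(none)
P(none) = (1 - 1/3)^7 = (2/3)^7 = 128/2187
P(at least one) = 1 - 128/2187 = 2059/2187

2059/2187


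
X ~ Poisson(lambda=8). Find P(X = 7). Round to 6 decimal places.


P(X=7) = e^(-8) * 8^7 / 7!
≈ 0.0003354626279 * 2097152 / 5040
≈ 0.139587

0.139587


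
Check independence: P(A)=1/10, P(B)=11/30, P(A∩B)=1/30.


P(A)*P(B) = 1/10*11/30 = 11/300
P(A∩B) = 1/30 != 11/300, so not independent

No, A and B are not independent


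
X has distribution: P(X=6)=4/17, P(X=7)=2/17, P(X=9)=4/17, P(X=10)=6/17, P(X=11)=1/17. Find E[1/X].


E[1/X] = sum(g(x)*P(x))
= 1/6*4/17 + 1/7*2/17 + 1/9*4/17 + 1/10*6/17 + 1/11*1/17
= 7234/58905

7234/58905


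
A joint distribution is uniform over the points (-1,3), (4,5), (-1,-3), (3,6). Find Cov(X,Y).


E[X]=5/4, E[Y]=11/4, E[XY]=19/2
Cov(X,Y) = E[XY] - E[X]E[Y] = 19/2 - 5/4*11/4 = 97/16

97/16


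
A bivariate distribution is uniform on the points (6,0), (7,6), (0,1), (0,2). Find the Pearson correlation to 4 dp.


Cov(X,Y) = 3.1875, Var(X) = 10.6875, Var(Y) = 5.1875
rho = Cov/(sqrt(VarX)*sqrt(VarY)) = 0.4281

0.4281


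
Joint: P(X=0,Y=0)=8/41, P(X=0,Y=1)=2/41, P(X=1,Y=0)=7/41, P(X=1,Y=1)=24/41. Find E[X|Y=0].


P(Y=0) = 15/41
E[X|Y=0] = (0*8 + 1*7)/15 = 7/15

7/15


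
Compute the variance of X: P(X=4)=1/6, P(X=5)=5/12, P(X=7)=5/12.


E[X] = 17/3, E[X^2] = 67/2
Var(X) = E[X^2] - (E[X])^2 = 67/2 - (17/3)^2 = 25/18

25/18


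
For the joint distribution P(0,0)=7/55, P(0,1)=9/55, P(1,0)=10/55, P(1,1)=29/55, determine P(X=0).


P(X=0) = P(0,0)+P(0,1) = 7/55 + 9/55 = 16/55

16/55


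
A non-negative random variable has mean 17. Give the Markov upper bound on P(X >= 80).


Markov: P(X >= a) <= E[X]/a
P(X >= 80) <= 17/80

17/80


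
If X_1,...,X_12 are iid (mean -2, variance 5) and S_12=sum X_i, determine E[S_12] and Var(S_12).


E[S_n] = n*mu = 12*-2 = -24
Var(S_n) = n*sigma^2 = 12*5 = 60

E[S_12]=-24, Var(S_12)=60


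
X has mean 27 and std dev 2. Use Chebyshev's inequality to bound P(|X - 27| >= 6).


k = 6/2 = 3
Chebyshev: P(|X-mu| >= k*sigma) <= 1/k^2 = 1/3^2 = 1/9

1/9


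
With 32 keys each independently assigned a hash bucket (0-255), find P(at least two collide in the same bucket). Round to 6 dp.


P(all different) = prod((256-i)/256 for i=0..31) = 0.132357
P(at least one match) = 1 - 0.132357 = 0.867643

0.867643


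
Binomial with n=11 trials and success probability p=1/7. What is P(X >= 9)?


P(X>=9) = P(X=9) + P(X=10) + P(X=11)
= 1980/1977326743 + 66/1977326743 + 1/1977326743
= 2047/1977326743

2047/1977326743


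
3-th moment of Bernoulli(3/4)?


For Bernoulli: X in {0,1}
E[X^3] = 0^3*(1-3/4) + 1^3*3/4 = 3/4

3/4


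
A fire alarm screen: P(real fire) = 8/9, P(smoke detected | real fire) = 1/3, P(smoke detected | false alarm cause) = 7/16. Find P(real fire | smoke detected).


P(A) = P(A|B)P(B) + P(A|B')P(B') = 1/3*8/9 + 7/16*1/9 = 149/432
P(B|A) = P(A|B)P(B)/P(A) = (8/27)/(149/432) = 128/149

128/149


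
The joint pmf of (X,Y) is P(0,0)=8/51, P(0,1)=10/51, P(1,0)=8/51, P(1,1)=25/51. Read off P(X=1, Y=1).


Read from table: P(X=1, Y=1) = 25/51

25/51


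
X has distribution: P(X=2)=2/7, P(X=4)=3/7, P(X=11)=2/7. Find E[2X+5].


E[2X+5] = sum(g(x)*P(x))
= 9*2/7 + 13*3/7 + 27*2/7
= 111/7

111/7


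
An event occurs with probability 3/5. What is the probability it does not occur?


P(A') = 1 - P(A) = 1 - 3/5 = 2/5

2/5


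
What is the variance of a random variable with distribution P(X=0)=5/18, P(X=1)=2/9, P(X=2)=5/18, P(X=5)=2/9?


E[X] = 17/9, E[X^2] = 62/9
Var(X) = E[X^2] - (E[X])^2 = 62/9 - (17/9)^2 = 269/81

269/81


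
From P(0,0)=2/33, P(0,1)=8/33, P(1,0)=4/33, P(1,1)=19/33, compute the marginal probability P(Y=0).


P(Y=0) = P(0,0)+P(1,0) = 2/33 + 4/33 = 6/33 = 2/11

2/11


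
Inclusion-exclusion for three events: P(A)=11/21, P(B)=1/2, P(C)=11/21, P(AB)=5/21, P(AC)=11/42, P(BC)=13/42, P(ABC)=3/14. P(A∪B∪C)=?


P(A∪B∪C) = P(A)+P(B)+P(C) - P(AB)-P(AC)-P(BC) + P(ABC)
= 11/21+1/2+11/21 - 5/21-11/42-13/42 + 3/14
= 20/21

20/21
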